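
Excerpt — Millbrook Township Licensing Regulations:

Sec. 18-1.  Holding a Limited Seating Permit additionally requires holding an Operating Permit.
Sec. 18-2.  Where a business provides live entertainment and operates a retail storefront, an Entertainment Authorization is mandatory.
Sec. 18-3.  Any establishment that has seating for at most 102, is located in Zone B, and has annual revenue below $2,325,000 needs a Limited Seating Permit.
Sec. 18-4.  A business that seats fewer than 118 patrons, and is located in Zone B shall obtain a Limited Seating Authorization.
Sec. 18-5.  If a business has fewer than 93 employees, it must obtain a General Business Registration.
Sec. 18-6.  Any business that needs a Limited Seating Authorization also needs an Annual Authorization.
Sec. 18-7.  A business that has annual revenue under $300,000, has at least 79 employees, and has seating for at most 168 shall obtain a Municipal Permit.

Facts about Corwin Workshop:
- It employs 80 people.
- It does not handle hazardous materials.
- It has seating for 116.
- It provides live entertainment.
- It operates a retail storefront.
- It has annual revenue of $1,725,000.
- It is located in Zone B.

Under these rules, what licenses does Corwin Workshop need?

Sec. 18-1. Limited Seating Permit is not required → no effect.
Sec. 18-2. provides live entertainment; operates a retail storefront → Entertainment Authorization required.
Sec. 18-3. seating 116 > 102; is located in Zone B; revenue $1,725,000 < $2,325,000 → Limited Seating Permit not required.
Sec. 18-4. seating 116 < 118; is located in Zone B → Limited Seating Authorization required.
Sec. 18-5. employees 80 < 93 → General Business Registration required.
Sec. 18-6. Limited Seating Authorization is required → Annual Authorization also required.
Sec. 18-7. revenue $1,725,000 ≥ $300,000; employees 80 ≥ 79; seating 116 ≤ 168 → Municipal Permit not required.

Annual Authorization, Entertainment Authorization, General Business Registration, Limited Seating Authorization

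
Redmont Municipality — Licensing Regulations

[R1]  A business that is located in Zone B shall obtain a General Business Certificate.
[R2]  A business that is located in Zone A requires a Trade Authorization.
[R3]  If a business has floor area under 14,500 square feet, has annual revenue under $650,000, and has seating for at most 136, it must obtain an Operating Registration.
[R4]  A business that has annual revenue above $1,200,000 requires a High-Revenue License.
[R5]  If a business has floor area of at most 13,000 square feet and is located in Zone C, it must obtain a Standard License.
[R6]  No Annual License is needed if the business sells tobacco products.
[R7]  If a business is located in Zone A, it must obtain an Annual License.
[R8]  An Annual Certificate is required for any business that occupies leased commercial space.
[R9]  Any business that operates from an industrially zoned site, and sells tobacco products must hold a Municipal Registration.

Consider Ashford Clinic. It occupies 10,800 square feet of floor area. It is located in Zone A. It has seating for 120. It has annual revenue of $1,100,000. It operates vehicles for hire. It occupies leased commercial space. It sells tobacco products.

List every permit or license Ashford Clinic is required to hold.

[R1] is located in Zone A (not: is located in Zone B) → General Business Certificate not required.
[R2] is located in Zone A → Trade Authorization required.
[R3] floor area 10,800 square feet < 14,500 square feet; revenue $1,100,000 ≥ $650,000; seating 120 ≤ 136 → Operating Registration not required.
[R4] revenue $1,100,000 ≤ $1,200,000 → High-Revenue License not required.
[R5] floor area 10,800 square feet ≤ 13,000 square feet; is located in Zone A (not: is located in Zone C) → Standard License not required.
[R6] sells tobacco products → exempt from Annual License.
[R7] is located in Zone A → Annual License required.
[R8] occupies leased commercial space → Annual Certificate required.
[R9] occupies leased commercial space (not: operates from an industrially zoned site); sells tobacco products → Municipal Registration not required.

Annual Certificate, Trade Authorization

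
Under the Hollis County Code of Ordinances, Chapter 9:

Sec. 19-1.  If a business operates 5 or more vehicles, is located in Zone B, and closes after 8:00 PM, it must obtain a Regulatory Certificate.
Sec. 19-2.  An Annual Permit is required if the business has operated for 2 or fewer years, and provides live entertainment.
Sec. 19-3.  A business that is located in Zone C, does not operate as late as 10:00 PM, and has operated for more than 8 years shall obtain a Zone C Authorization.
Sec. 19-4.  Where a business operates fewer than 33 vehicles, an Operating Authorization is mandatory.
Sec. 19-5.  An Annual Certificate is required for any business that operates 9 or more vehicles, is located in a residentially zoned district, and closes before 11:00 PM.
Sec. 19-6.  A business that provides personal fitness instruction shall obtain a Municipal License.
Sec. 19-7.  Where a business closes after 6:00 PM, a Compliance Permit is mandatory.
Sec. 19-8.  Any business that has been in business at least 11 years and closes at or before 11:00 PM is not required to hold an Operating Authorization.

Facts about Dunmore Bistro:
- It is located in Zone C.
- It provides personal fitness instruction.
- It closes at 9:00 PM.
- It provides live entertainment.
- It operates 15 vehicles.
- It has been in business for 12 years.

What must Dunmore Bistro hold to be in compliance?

Sec. 19-1. vehicles 15 ≥ 5; is located in Zone C (not: is located in Zone B); closes 9:00 PM, after 8:00 PM → Regulatory Certificate not required.
Sec. 19-2. years in business 12 > 2; provides live entertainment → Annual Permit not required.
Sec. 19-3. is located in Zone C; closes 9:00 PM, at/before 10:00 PM; years in business 12 > 8 → Zone C Authorization required.
Sec. 19-4. vehicles 15 < 33 → Operating Authorization required.
Sec. 19-5. vehicles 15 ≥ 9; is located in Zone C (not: is located in a residentially zoned district); closes 9:00 PM, at/before 11:00 PM → Annual Certificate not required.
Sec. 19-6. provides personal fitness instruction → Municipal License required.
Sec. 19-7. closes 9:00 PM, after 6:00 PM → Compliance Permit required.
Sec. 19-8. years in business 12 ≥ 11; closes 9:00 PM, at/before 11:00 PM → exempt from Operating Authorization.

Compliance Permit, Municipal License, Zone C Authorization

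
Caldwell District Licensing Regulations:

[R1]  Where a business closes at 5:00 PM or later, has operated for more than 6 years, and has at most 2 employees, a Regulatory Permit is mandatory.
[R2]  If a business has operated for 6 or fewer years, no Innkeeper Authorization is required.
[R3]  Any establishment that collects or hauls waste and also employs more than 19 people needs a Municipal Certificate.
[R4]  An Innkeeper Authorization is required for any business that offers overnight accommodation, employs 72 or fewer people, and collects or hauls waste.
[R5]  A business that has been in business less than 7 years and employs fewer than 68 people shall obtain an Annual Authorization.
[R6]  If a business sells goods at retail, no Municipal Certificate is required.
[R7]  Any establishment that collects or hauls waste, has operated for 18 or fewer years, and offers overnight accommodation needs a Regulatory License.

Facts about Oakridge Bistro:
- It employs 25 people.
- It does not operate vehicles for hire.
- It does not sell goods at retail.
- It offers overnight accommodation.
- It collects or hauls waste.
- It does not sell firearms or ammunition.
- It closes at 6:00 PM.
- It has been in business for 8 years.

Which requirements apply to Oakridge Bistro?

Innkeeper Authorization, Municipal Certificate, Regulatory License

[R1] closes 6:00 PM, after 5:00 PM; years in business 8 > 6; employees 25 > 2 → Regulatory Permit not required.
[R2] years in business 8 > 6 → Innkeeper Authorization exemption does not apply.
[R3] collects or hauls waste; employees 25 > 19 → Municipal Certificate required.
[R4] offers overnight accommodation; employees 25 ≤ 72; collects or hauls waste → Innkeeper Authorization required.
[R5] years in business 8 ≥ 7; employees 25 < 68 → Annual Authorization not required.
[R6] does not sell goods at retail → Municipal Certificate exemption does not apply.
[R7] collects or hauls waste; years in business 8 ≤ 18; offers overnight accommodation → Regulatory License required.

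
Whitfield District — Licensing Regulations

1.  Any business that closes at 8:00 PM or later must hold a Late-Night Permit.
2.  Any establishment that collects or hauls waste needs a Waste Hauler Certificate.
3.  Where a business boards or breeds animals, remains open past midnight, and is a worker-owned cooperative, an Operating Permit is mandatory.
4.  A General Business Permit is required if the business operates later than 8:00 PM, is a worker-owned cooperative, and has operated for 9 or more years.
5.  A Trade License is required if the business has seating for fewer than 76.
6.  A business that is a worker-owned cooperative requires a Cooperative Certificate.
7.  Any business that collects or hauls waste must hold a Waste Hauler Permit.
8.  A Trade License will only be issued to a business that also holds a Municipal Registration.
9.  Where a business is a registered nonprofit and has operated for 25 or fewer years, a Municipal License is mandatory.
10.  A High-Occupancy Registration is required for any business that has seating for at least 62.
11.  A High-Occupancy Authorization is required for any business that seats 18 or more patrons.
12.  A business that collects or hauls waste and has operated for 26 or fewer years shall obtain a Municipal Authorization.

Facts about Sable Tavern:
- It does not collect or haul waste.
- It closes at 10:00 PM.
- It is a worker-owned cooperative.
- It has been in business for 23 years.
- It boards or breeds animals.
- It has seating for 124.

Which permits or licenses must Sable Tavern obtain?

1. closes 10:00 PM, after 8:00 PM → Late-Night Permit required.
2. does not collect or haul waste → Waste Hauler Certificate not required.
3. boards or breeds animals; closes 10:00 PM, at/before midnight; is a worker-owned cooperative → Operating Permit not required.
4. closes 10:00 PM, after 8:00 PM; is a worker-owned cooperative; years in business 23 ≥ 9 → General Business Permit required.
5. seating 124 ≥ 76 → Trade License not required.
6. is a worker-owned cooperative → Cooperative Certificate required.
7. does not collect or haul waste → Waste Hauler Permit not required.
8. Trade License is not required → no effect.
9. is a worker-owned cooperative (not: is a registered nonprofit); years in business 23 ≤ 25 → Municipal License not required.
10. seating 124 ≥ 62 → High-Occupancy Registration required.
11. seating 124 ≥ 18 → High-Occupancy Authorization required.
12. does not collect or haul waste; years in business 23 ≤ 26 → Municipal Authorization not required.

Cooperative Certificate, General Business Permit, High-Occupancy Authorization, High-Occupancy Registration, Late-Night Permit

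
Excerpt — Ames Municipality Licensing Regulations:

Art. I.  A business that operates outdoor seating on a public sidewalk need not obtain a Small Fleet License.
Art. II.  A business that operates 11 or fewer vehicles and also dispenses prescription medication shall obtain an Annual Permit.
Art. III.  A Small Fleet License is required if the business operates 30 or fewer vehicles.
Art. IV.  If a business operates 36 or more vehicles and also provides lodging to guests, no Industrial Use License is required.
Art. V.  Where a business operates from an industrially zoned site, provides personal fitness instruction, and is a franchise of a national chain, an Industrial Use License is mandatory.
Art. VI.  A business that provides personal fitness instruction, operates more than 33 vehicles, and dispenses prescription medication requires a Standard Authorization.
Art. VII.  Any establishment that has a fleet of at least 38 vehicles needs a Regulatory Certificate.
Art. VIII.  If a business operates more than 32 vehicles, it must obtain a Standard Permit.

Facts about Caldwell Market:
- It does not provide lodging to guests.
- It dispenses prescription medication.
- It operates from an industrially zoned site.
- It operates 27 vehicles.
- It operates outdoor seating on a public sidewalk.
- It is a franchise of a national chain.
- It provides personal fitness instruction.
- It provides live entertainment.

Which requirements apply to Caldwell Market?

Industrial Use License

Art. I. operates outdoor seating on a public sidewalk → exempt from Small Fleet License.
Art. II. vehicles 27 > 11; dispenses prescription medication → Annual Permit not required.
Art. III. vehicles 27 ≤ 30 → Small Fleet License required.
Art. IV. vehicles 27 < 36; does not provide lodging to guests → Industrial Use License exemption does not apply.
Art. V. operates from an industrially zoned site; provides personal fitness instruction; is a franchise of a national chain → Industrial Use License required.
Art. VI. provides personal fitness instruction; vehicles 27 ≤ 33; dispenses prescription medication → Standard Authorization not required.
Art. VII. vehicles 27 < 38 → Regulatory Certificate not required.
Art. VIII. vehicles 27 ≤ 32 → Standard Permit not required.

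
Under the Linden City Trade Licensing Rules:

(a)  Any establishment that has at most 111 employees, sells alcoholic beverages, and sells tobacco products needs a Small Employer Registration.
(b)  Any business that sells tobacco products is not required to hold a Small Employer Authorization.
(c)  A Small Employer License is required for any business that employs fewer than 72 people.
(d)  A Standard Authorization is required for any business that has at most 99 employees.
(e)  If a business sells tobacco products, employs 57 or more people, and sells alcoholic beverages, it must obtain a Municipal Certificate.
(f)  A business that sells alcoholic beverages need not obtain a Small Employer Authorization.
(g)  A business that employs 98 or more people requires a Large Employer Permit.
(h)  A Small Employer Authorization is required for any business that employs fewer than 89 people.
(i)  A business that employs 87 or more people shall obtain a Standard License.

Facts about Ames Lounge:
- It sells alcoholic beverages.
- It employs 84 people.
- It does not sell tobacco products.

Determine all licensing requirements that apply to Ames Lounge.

Standard Authorization

(a) employees 84 ≤ 111; sells alcoholic beverages; does not sell tobacco products → Small Employer Registration not required.
(b) does not sell tobacco products → Small Employer Authorization exemption does not apply.
(c) employees 84 ≥ 72 → Small Employer License not required.
(d) employees 84 ≤ 99 → Standard Authorization required.
(e) does not sell tobacco products; employees 84 ≥ 57; sells alcoholic beverages → Municipal Certificate not required.
(f) sells alcoholic beverages → exempt from Small Employer Authorization.
(g) employees 84 < 98 → Large Employer Permit not required.
(h) employees 84 < 89 → Small Employer Authorization required.
(i) employees 84 < 87 → Standard License not required.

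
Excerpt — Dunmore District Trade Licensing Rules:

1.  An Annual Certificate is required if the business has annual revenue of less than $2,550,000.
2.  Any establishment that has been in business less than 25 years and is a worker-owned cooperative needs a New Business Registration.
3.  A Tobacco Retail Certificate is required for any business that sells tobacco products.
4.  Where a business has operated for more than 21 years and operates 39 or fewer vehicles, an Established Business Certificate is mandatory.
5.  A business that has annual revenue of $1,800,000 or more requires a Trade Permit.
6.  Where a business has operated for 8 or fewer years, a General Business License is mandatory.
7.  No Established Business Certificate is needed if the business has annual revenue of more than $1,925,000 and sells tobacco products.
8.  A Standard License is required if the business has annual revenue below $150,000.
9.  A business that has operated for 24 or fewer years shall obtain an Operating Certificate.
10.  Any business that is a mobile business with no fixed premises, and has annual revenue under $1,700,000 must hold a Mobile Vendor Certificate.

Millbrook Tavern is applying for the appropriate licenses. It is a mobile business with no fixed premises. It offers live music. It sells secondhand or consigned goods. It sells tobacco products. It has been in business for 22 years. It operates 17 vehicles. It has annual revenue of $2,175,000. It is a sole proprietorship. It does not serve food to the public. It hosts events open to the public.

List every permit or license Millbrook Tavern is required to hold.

1. revenue $2,175,000 < $2,550,000 → Annual Certificate required.
2. years in business 22 < 25; is a sole proprietorship (not: is a worker-owned cooperative) → New Business Registration not required.
3. sells tobacco products → Tobacco Retail Certificate required.
4. years in business 22 > 21; vehicles 17 ≤ 39 → Established Business Certificate required.
5. revenue $2,175,000 ≥ $1,800,000 → Trade Permit required.
6. years in business 22 > 8 → General Business License not required.
7. revenue $2,175,000 > $1,925,000; sells tobacco products → exempt from Established Business Certificate.
8. revenue $2,175,000 ≥ $150,000 → Standard License not required.
9. years in business 22 ≤ 24 → Operating Certificate required.
10. is a mobile business with no fixed premises; revenue $2,175,000 ≥ $1,700,000 → Mobile Vendor Certificate not required.

Annual Certificate, Operating Certificate, Tobacco Retail Certificate, Trade Permit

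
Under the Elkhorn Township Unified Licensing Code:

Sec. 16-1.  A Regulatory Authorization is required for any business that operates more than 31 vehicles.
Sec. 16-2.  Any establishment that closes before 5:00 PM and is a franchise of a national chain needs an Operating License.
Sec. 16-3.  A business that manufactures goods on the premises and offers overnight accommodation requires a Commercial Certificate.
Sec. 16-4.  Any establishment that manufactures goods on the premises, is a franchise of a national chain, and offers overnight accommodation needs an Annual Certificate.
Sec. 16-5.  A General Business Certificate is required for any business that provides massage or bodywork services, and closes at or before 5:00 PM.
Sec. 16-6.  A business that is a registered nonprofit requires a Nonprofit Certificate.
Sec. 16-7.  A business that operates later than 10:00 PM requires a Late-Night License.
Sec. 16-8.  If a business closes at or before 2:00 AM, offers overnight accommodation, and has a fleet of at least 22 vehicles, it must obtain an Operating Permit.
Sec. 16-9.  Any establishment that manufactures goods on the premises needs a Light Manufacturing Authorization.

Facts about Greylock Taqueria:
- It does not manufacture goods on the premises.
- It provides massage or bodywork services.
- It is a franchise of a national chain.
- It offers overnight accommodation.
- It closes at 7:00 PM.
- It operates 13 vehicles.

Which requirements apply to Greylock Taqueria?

None

Sec. 16-1. vehicles 13 ≤ 31 → Regulatory Authorization not required.
Sec. 16-2. closes 7:00 PM, after 5:00 PM; is a franchise of a national chain → Operating License not required.
Sec. 16-3. does not manufacture goods on the premises; offers overnight accommodation → Commercial Certificate not required.
Sec. 16-4. does not manufacture goods on the premises; is a franchise of a national chain; offers overnight accommodation → Annual Certificate not required.
Sec. 16-5. provides massage or bodywork services; closes 7:00 PM, after 5:00 PM → General Business Certificate not required.
Sec. 16-6. is a franchise of a national chain (not: is a registered nonprofit) → Nonprofit Certificate not required.
Sec. 16-7. closes 7:00 PM, at/before 10:00 PM → Late-Night License not required.
Sec. 16-8. closes 7:00 PM, at/before 2:00 AM; offers overnight accommodation; vehicles 13 < 22 → Operating Permit not required.
Sec. 16-9. does not manufacture goods on the premises → Light Manufacturing Authorization not required.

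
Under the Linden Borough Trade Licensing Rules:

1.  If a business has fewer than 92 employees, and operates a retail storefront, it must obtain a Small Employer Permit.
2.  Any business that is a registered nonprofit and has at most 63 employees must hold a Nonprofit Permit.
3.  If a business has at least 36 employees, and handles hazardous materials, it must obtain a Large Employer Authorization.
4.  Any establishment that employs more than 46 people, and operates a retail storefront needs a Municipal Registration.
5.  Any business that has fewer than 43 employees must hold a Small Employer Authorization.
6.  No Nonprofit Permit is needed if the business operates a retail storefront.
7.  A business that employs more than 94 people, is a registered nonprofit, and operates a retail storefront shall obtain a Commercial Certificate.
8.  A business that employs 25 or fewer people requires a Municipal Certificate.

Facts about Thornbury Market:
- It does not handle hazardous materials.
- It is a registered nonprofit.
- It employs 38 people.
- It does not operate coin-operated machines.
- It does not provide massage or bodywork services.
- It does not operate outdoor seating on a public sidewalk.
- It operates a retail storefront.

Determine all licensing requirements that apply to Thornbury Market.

Small Employer Authorization, Small Employer Permit

1. employees 38 < 92; operates a retail storefront → Small Employer Permit required.
2. is a registered nonprofit; employees 38 ≤ 63 → Nonprofit Permit required.
3. employees 38 ≥ 36; does not handle hazardous materials → Large Employer Authorization not required.
4. employees 38 ≤ 46; operates a retail storefront → Municipal Registration not required.
5. employees 38 < 43 → Small Employer Authorization required.
6. operates a retail storefront → exempt from Nonprofit Permit.
7. employees 38 ≤ 94; is a registered nonprofit; operates a retail storefront → Commercial Certificate not required.
8. employees 38 > 25 → Municipal Certificate not required.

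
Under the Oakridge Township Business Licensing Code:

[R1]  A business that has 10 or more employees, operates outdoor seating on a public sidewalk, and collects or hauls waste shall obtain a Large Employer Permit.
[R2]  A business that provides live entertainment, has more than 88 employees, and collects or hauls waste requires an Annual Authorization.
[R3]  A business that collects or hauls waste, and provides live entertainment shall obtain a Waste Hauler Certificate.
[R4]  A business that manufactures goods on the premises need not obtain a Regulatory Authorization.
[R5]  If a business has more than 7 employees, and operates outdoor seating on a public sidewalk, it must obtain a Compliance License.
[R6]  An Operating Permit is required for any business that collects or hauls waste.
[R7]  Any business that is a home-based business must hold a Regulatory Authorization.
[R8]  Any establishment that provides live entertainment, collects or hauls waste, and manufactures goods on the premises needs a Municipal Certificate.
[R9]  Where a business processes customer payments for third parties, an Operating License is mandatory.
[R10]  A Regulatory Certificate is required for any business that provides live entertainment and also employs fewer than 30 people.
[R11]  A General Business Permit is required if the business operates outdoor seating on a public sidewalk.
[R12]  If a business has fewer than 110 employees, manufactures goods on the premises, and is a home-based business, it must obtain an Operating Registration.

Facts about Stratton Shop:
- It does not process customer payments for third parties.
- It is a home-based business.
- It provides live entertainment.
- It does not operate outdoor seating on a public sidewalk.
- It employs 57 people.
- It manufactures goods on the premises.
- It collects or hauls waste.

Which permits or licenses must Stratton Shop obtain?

[R1] employees 57 ≥ 10; does not operate outdoor seating on a public sidewalk; collects or hauls waste → Large Employer Permit not required.
[R2] provides live entertainment; employees 57 ≤ 88; collects or hauls waste → Annual Authorization not required.
[R3] collects or hauls waste; provides live entertainment → Waste Hauler Certificate required.
[R4] manufactures goods on the premises → exempt from Regulatory Authorization.
[R5] employees 57 > 7; does not operate outdoor seating on a public sidewalk → Compliance License not required.
[R6] collects or hauls waste → Operating Permit required.
[R7] is a home-based business → Regulatory Authorization required.
[R8] provides live entertainment; collects or hauls waste; manufactures goods on the premises → Municipal Certificate required.
[R9] does not process customer payments for third parties → Operating License not required.
[R10] provides live entertainment; employees 57 ≥ 30 → Regulatory Certificate not required.
[R11] does not operate outdoor seating on a public sidewalk → General Business Permit not required.
[R12] employees 57 < 110; manufactures goods on the premises; is a home-based business → Operating Registration required.

Municipal Certificate, Operating Permit, Operating Registration, Waste Hauler Certificate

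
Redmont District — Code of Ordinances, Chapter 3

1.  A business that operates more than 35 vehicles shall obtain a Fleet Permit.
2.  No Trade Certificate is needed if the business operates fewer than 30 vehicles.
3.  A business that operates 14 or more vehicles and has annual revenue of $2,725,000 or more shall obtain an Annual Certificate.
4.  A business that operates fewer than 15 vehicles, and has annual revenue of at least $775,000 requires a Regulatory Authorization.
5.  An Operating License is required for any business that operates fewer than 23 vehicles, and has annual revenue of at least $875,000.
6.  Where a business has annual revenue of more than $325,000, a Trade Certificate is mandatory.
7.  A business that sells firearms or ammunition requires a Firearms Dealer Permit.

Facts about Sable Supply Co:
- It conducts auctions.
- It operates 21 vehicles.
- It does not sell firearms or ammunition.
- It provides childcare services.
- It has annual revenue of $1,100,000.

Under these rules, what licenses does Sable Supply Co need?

1. vehicles 21 ≤ 35 → Fleet Permit not required.
2. vehicles 21 < 30 → exempt from Trade Certificate.
3. vehicles 21 ≥ 14; revenue $1,100,000 < $2,725,000 → Annual Certificate not required.
4. vehicles 21 ≥ 15; revenue $1,100,000 ≥ $775,000 → Regulatory Authorization not required.
5. vehicles 21 < 23; revenue $1,100,000 ≥ $875,000 → Operating License required.
6. revenue $1,100,000 > $325,000 → Trade Certificate required.
7. does not sell firearms or ammunition → Firearms Dealer Permit not required.

Operating License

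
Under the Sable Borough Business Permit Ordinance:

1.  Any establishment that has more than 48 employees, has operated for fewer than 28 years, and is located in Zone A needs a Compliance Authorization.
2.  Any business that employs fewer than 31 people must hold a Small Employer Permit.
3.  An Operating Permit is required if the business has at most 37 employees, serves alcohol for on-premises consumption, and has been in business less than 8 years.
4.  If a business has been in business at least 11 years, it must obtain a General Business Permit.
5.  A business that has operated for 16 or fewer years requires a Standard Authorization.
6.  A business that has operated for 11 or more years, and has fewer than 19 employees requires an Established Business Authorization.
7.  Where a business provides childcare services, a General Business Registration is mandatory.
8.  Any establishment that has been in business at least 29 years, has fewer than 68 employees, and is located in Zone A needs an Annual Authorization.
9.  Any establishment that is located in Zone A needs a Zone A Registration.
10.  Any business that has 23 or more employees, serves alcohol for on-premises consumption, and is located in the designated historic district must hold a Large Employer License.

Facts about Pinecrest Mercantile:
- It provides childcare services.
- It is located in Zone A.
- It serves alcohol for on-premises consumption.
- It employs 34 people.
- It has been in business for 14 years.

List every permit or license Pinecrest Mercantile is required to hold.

General Business Permit, General Business Registration, Standard Authorization, Zone A Registration

1. employees 34 ≤ 48; years in business 14 < 28; is located in Zone A → Compliance Authorization not required.
2. employees 34 ≥ 31 → Small Employer Permit not required.
3. employees 34 ≤ 37; serves alcohol for on-premises consumption; years in business 14 ≥ 8 → Operating Permit not required.
4. years in business 14 ≥ 11 → General Business Permit required.
5. years in business 14 ≤ 16 → Standard Authorization required.
6. years in business 14 ≥ 11; employees 34 ≥ 19 → Established Business Authorization not required.
7. provides childcare services → General Business Registration required.
8. years in business 14 < 29; employees 34 < 68; is located in Zone A → Annual Authorization not required.
9. is located in Zone A → Zone A Registration required.
10. employees 34 ≥ 23; serves alcohol for on-premises consumption; is located in Zone A (not: is located in the designated historic district) → Large Employer License not required.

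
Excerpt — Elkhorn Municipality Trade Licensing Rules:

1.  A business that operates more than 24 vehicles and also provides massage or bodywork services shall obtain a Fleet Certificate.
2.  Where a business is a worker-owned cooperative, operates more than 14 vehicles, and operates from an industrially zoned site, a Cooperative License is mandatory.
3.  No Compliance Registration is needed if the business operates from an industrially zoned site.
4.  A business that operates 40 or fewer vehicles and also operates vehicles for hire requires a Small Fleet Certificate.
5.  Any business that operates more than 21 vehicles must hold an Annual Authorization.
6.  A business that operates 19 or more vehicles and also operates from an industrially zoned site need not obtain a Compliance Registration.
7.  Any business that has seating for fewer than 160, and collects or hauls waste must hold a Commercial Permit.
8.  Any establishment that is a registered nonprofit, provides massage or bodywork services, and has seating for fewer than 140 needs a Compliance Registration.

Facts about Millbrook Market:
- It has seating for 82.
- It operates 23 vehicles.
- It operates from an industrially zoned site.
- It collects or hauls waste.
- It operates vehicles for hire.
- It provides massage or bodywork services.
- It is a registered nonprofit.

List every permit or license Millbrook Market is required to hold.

Annual Authorization, Commercial Permit, Small Fleet Certificate

1. vehicles 23 ≤ 24; provides massage or bodywork services → Fleet Certificate not required.
2. is a registered nonprofit (not: is a worker-owned cooperative); vehicles 23 > 14; operates from an industrially zoned site → Cooperative License not required.
3. operates from an industrially zoned site → exempt from Compliance Registration.
4. vehicles 23 ≤ 40; operates vehicles for hire → Small Fleet Certificate required.
5. vehicles 23 > 21 → Annual Authorization required.
6. vehicles 23 ≥ 19; operates from an industrially zoned site → exempt from Compliance Registration.
7. seating 82 < 160; collects or hauls waste → Commercial Permit required.
8. is a registered nonprofit; provides massage or bodywork services; seating 82 < 140 → Compliance Registration required.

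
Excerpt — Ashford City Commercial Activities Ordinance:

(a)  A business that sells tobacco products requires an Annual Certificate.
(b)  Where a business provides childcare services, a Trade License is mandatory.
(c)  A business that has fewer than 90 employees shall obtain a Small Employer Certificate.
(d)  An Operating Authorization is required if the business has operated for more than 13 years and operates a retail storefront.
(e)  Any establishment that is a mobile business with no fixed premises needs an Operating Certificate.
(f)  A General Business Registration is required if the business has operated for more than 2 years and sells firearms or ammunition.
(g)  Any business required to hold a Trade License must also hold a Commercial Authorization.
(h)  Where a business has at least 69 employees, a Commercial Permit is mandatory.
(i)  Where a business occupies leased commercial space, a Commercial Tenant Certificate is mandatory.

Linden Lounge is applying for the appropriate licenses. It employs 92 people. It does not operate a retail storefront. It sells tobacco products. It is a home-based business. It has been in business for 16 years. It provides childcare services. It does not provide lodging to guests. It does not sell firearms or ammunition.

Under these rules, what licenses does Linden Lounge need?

Annual Certificate, Commercial Authorization, Commercial Permit, Trade License

(a) sells tobacco products → Annual Certificate required.
(b) provides childcare services → Trade License required.
(c) employees 92 ≥ 90 → Small Employer Certificate not required.
(d) years in business 16 > 13; does not operate a retail storefront → Operating Authorization not required.
(e) is a home-based business (not: is a mobile business with no fixed premises) → Operating Certificate not required.
(f) years in business 16 > 2; does not sell firearms or ammunition → General Business Registration not required.
(g) Trade License is required → Commercial Authorization also required.
(h) employees 92 ≥ 69 → Commercial Permit required.
(i) is a home-based business (not: occupies leased commercial space) → Commercial Tenant Certificate not required.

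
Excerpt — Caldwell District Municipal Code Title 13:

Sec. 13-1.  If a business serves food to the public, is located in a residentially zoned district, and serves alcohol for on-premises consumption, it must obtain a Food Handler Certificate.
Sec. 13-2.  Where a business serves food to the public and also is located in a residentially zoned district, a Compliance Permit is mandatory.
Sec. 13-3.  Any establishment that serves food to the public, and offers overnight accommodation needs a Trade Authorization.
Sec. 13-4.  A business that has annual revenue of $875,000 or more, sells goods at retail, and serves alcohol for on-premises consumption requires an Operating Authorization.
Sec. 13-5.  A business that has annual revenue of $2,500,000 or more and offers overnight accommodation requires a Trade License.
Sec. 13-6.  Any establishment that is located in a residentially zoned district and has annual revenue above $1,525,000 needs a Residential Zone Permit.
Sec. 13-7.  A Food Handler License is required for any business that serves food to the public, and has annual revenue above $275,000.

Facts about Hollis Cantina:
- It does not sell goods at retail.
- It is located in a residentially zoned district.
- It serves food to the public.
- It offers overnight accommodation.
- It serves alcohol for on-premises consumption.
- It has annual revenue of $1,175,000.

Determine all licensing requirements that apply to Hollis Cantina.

Compliance Permit, Food Handler Certificate, Food Handler License, Trade Authorization

Sec. 13-1. serves food to the public; is located in a residentially zoned district; serves alcohol for on-premises consumption → Food Handler Certificate required.
Sec. 13-2. serves food to the public; is located in a residentially zoned district → Compliance Permit required.
Sec. 13-3. serves food to the public; offers overnight accommodation → Trade Authorization required.
Sec. 13-4. revenue $1,175,000 ≥ $875,000; does not sell goods at retail; serves alcohol for on-premises consumption → Operating Authorization not required.
Sec. 13-5. revenue $1,175,000 < $2,500,000; offers overnight accommodation → Trade License not required.
Sec. 13-6. is located in a residentially zoned district; revenue $1,175,000 ≤ $1,525,000 → Residential Zone Permit not required.
Sec. 13-7. serves food to the public; revenue $1,175,000 > $275,000 → Food Handler License required.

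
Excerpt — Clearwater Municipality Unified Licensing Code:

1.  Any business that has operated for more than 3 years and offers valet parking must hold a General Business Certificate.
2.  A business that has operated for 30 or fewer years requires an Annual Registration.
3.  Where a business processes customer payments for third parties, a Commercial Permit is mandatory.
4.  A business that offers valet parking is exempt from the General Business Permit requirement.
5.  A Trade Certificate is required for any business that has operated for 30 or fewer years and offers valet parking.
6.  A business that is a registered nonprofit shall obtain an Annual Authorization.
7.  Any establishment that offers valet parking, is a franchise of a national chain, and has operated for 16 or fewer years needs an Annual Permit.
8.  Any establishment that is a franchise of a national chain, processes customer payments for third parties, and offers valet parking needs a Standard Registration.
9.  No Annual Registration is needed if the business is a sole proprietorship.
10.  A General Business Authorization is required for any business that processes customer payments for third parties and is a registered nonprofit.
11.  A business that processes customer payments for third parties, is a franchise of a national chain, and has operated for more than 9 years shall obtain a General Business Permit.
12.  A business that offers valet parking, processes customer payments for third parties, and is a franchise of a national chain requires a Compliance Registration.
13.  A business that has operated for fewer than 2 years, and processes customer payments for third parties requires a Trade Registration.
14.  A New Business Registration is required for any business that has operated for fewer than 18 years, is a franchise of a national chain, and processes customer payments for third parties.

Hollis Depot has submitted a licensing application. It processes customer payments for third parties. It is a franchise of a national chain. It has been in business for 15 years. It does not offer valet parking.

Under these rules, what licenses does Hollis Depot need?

Annual Registration, Commercial Permit, General Business Permit, New Business Registration

1. years in business 15 > 3; does not offer valet parking → General Business Certificate not required.
2. years in business 15 ≤ 30 → Annual Registration required.
3. processes customer payments for third parties → Commercial Permit required.
4. does not offer valet parking → General Business Permit exemption does not apply.
5. years in business 15 ≤ 30; does not offer valet parking → Trade Certificate not required.
6. is a franchise of a national chain (not: is a registered nonprofit) → Annual Authorization not required.
7. does not offer valet parking; is a franchise of a national chain; years in business 15 ≤ 16 → Annual Permit not required.
8. is a franchise of a national chain; processes customer payments for third parties; does not offer valet parking → Standard Registration not required.
9. is a franchise of a national chain (not: is a sole proprietorship) → Annual Registration exemption does not apply.
10. processes customer payments for third parties; is a franchise of a national chain (not: is a registered nonprofit) → General Business Authorization not required.
11. processes customer payments for third parties; is a franchise of a national chain; years in business 15 > 9 → General Business Permit required.
12. does not offer valet parking; processes customer payments for third parties; is a franchise of a national chain → Compliance Registration not required.
13. years in business 15 ≥ 2; processes customer payments for third parties → Trade Registration not required.
14. years in business 15 < 18; is a franchise of a national chain; processes customer payments for third parties → New Business Registration required.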